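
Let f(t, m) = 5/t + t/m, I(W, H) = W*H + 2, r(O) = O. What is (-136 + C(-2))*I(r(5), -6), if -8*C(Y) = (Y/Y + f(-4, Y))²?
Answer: 122199/32 ≈ 3818.7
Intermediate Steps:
I(W, H) = 2 + H*W (I(W, H) = H*W + 2 = 2 + H*W)
C(Y) = -(-¼ - 4/Y)²/8 (C(Y) = -(Y/Y + (5/(-4) - 4/Y))²/8 = -(1 + (5*(-¼) - 4/Y))²/8 = -(1 + (-5/4 - 4/Y))²/8 = -(-¼ - 4/Y)²/8)
(-136 + C(-2))*I(r(5), -6) = (-136 - 1/128*(16 - 2)²/(-2)²)*(2 - 6*5) = (-136 - 1/128*¼*14²)*(2 - 30) = (-136 - 1/128*¼*196)*(-28) = (-136 - 49/128)*(-28) = -17457/128*(-28) = 122199/32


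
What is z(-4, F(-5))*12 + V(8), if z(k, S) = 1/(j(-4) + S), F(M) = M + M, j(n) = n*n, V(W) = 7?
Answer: 9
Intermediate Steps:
j(n) = n²
F(M) = 2*M
z(k, S) = 1/(16 + S) (z(k, S) = 1/((-4)² + S) = 1/(16 + S))
z(-4, F(-5))*12 + V(8) = 12/(16 + 2*(-5)) + 7 = 12/(16 - 10) + 7 = 12/6 + 7 = (⅙)*12 + 7 = 2 + 7 = 9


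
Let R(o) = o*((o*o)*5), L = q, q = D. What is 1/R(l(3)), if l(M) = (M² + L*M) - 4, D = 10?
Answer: 1/214375 ≈ 4.6647e-6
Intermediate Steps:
q = 10
L = 10
l(M) = -4 + M² + 10*M (l(M) = (M² + 10*M) - 4 = -4 + M² + 10*M)
R(o) = 5*o³ (R(o) = o*(o²*5) = o*(5*o²) = 5*o³)
1/R(l(3)) = 1/(5*(-4 + 3² + 10*3)³) = 1/(5*(-4 + 9 + 30)³) = 1/(5*35³) = 1/(5*42875) = 1/214375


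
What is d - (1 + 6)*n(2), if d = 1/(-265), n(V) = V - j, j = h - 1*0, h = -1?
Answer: -5566/265 ≈ -21.004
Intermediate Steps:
j = -1 (j = -1 - 1*0 = -1 + 0 = -1)
n(V) = 1 + V (n(V) = V - 1*(-1) = V + 1 = 1 + V)
d = -1/265 ≈ -0.0037736
d - (1 + 6)*n(2) = -1/265 - (1 + 6)*(1 + 2) = -1/265 - 7*3 = -1/265 - 1*21 = -1/265 - 21 = -5566/265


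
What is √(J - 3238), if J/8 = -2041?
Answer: 3*I*√2174 ≈ 139.88*I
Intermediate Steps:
J = -16328 (J = 8*(-2041) = -16328)
√(J - 3238) = √(-16328 - 3238) = √(-19566) = 3*I*√2174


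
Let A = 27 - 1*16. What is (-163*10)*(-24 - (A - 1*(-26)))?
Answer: 99430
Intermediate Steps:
A = 11 (A = 27 - 16 = 11)
(-163*10)*(-24 - (A - 1*(-26))) = (-163*10)*(-24 - (11 - 1*(-26))) = -1630*(-24 - (11 + 26)) = -1630*(-24 - 1*37) = -1630*(-24 - 37) = -1630*(-61) = 99430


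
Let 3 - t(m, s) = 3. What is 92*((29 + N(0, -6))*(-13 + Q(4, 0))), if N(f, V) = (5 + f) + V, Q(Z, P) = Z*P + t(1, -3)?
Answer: -33488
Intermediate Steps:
t(m, s) = 0 (t(m, s) = 3 - 1*3 = 3 - 3 = 0)
Q(Z, P) = P*Z (Q(Z, P) = Z*P + 0 = P*Z + 0 = P*Z)
N(f, V) = 5 + V + f
92*((29 + N(0, -6))*(-13 + Q(4, 0))) = 92*((29 + (5 - 6 + 0))*(-13 + 0*4)) = 92*((29 - 1)*(-13 + 0)) = 92*(28*(-13)) = 92*(-364) = -33488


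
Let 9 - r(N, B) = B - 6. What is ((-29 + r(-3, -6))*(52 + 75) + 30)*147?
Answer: -144942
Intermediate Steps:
r(N, B) = 15 - B (r(N, B) = 9 - (B - 6) = 9 - (-6 + B) = 9 + (6 - B) = 15 - B)
((-29 + r(-3, -6))*(52 + 75) + 30)*147 = ((-29 + (15 - 1*(-6)))*(52 + 75) + 30)*147 = ((-29 + (15 + 6))*127 + 30)*147 = ((-29 + 21)*127 + 30)*147 = (-8*127 + 30)*147 = (-1016 + 30)*147 = -986*147 = -144942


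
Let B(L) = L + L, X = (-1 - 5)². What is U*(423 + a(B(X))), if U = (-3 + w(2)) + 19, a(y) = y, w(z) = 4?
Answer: 9900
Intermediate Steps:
X = 36 (X = (-6)² = 36)
B(L) = 2*L
U = 20 (U = (-3 + 4) + 19 = 1 + 19 = 20)
U*(423 + a(B(X))) = 20*(423 + 2*36) = 20*(423 + 72) = 20*495 = 9900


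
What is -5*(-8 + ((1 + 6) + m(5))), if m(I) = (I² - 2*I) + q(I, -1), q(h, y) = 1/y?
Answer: -65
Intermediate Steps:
m(I) = -1 + I² - 2*I (m(I) = (I² - 2*I) + 1/(-1) = (I² - 2*I) - 1 = -1 + I² - 2*I)
-5*(-8 + ((1 + 6) + m(5))) = -5*(-8 + ((1 + 6) + (-1 + 5² - 2*5))) = -5*(-8 + (7 + (-1 + 25 - 10))) = -5*(-8 + (7 + 14)) = -5*(-8 + 21) = -5*13 = -65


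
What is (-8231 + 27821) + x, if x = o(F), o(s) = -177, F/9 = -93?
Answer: 19413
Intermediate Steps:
F = -837 (F = 9*(-93) = -837)
x = -177
(-8231 + 27821) + x = (-8231 + 27821) - 177 = 19590 - 177 = 19413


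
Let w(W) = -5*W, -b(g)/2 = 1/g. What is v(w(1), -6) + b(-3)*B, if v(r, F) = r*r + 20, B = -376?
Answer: -617/3 ≈ -205.67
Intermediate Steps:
b(g) = -2/g
v(r, F) = 20 + r**2 (v(r, F) = r**2 + 20 = 20 + r**2)
v(w(1), -6) + b(-3)*B = (20 + (-5*1)**2) - 2/(-3)*(-376) = (20 + (-5)**2) - 2*(-1/3)*(-376) = (20 + 25) + (2/3)*(-376) = 45 - 752/3 = -617/3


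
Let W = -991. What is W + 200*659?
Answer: 130809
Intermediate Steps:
W + 200*659 = -991 + 200*659 = -991 + 131800 = 130809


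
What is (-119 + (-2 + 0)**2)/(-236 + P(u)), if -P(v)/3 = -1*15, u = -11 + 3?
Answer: 115/191 ≈ 0.60209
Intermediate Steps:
u = -8
P(v) = 45 (P(v) = -(-3)*15 = -3*(-15) = 45)
(-119 + (-2 + 0)**2)/(-236 + P(u)) = (-119 + (-2 + 0)**2)/(-236 + 45) = (-119 + (-2)**2)/(-191) = (-119 + 4)*(-1/191) = -115*(-1/191) = 115/191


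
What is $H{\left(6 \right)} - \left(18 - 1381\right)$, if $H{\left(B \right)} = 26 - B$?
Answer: $1383$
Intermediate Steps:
$H{\left(6 \right)} - \left(18 - 1381\right) = \left(26 - 6\right) - \left(18 - 1381\right) = 20 - -1363 = 20 + 1363 = 1383$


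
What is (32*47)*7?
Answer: 10528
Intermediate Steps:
(32*47)*7 = 1504*7 = 10528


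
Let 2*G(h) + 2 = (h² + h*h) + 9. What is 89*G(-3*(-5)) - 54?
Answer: 40565/2 ≈ 20283.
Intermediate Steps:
G(h) = 7/2 + h² (G(h) = -1 + ((h² + h*h) + 9)/2 = -1 + ((h² + h²) + 9)/2 = -1 + (2*h² + 9)/2 = -1 + (9 + 2*h²)/2 = -1 + (9/2 + h²) = 7/2 + h²)
89*G(-3*(-5)) - 54 = 89*(7/2 + (-3*(-5))²) - 54 = 89*(7/2 + 15²) - 54 = 89*(7/2 + 225) - 54 = 89*(457/2) - 54 = 40673/2 - 54 = 40565/2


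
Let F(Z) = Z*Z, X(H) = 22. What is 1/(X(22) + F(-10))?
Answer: 1/122 ≈ 0.0081967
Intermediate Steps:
F(Z) = Z²
1/(X(22) + F(-10)) = 1/(22 + (-10)²) = 1/(22 + 100) = 1/122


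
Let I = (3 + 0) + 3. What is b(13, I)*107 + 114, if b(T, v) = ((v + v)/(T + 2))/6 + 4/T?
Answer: 31432/195 ≈ 161.19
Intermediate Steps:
I = 6 (I = 3 + 3 = 6)
b(T, v) = 4/T + v/(3*(2 + T)) (b(T, v) = ((2*v)/(2 + T))*(1/6) + 4/T = (2*v/(2 + T))*(1/6) + 4/T = v/(3*(2 + T)) + 4/T = 4/T + v/(3*(2 + T)))
b(13, I)*107 + 114 = ((1/3)*(24 + 12*13 + 13*6)/(13*(2 + 13)))*107 + 114 = ((1/3)*(1/13)*(24 + 156 + 78)/15)*107 + 114 = ((1/3)*(1/13)*(1/15)*258)*107 + 114 = (86/195)*107 + 114 = 9202/195 + 114 = 31432/195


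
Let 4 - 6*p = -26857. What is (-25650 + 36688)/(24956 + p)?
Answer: 66228/176597 ≈ 0.37502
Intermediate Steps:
p = 26861/6 (p = ⅔ - ⅙*(-26857) = ⅔ + 26857/6 = 26861/6 ≈ 4476.8)
(-25650 + 36688)/(24956 + p) = (-25650 + 36688)/(24956 + 26861/6) = 11038/(176597/6) = 11038*(6/176597) = 66228/176597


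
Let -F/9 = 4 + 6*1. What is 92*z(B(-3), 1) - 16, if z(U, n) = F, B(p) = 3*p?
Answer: -8296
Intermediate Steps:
F = -90 (F = -9*(4 + 6*1) = -9*(4 + 6) = -9*10 = -90)
z(U, n) = -90
92*z(B(-3), 1) - 16 = 92*(-90) - 16 = -8280 - 16 = -8296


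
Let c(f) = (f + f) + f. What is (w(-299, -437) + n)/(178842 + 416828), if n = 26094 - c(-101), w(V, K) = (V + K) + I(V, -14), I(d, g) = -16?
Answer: 5129/119134 ≈ 0.043052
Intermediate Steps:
c(f) = 3*f (c(f) = 2*f + f = 3*f)
w(V, K) = -16 + K + V (w(V, K) = (V + K) - 16 = (K + V) - 16 = -16 + K + V)
n = 26397 (n = 26094 - 3*(-101) = 26094 - 1*(-303) = 26094 + 303 = 26397)
(w(-299, -437) + n)/(178842 + 416828) = ((-16 - 437 - 299) + 26397)/(178842 + 416828) = (-752 + 26397)/595670 = 25645*(1/595670) = 5129/119134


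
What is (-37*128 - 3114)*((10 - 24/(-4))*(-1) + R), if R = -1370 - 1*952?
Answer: 18353300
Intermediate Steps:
R = -2322 (R = -1370 - 952 = -2322)
(-37*128 - 3114)*((10 - 24/(-4))*(-1) + R) = (-37*128 - 3114)*((10 - 24/(-4))*(-1) - 2322) = (-4736 - 3114)*((10 - 24*(-1/4))*(-1) - 2322) = -7850*((10 + 6)*(-1) - 2322) = -7850*(16*(-1) - 2322) = -7850*(-16 - 2322) = -7850*(-2338) = 18353300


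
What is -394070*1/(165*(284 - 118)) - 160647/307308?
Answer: -4183366163/280572204 ≈ -14.910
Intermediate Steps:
-394070*1/(165*(284 - 118)) - 160647/307308 = -394070/(166*165) - 160647*1/307308 = -394070/27390 - 53549/102436 = -394070*1/27390 - 53549/102436 = -39407/2739 - 53549/102436 = -4183366163/280572204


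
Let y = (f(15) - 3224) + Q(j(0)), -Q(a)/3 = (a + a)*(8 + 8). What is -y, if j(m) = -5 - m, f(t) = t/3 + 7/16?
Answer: 43817/16 ≈ 2738.6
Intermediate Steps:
f(t) = 7/16 + t/3 (f(t) = t*(⅓) + 7*(1/16) = t/3 + 7/16 = 7/16 + t/3)
Q(a) = -96*a (Q(a) = -3*(a + a)*(8 + 8) = -3*2*a*16 = -96*a)
y = -43817/16 (y = ((7/16 + (⅓)*15) - 3224) - 96*(-5 - 1*0) = ((7/16 + 5) - 3224) - 96*(-5 + 0) = (87/16 - 3224) - 96*(-5) = -51497/16 + 480 = -43817/16 ≈ -2738.6)
-y = -1*(-43817/16) = 43817/16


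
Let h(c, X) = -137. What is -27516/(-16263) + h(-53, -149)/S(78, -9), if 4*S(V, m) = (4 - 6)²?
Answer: -733505/5421 ≈ -135.31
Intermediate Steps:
S(V, m) = 1 (S(V, m) = (4 - 6)²/4 = (¼)*(-2)² = (¼)*4 = 1)
-27516/(-16263) + h(-53, -149)/S(78, -9) = -27516/(-16263) - 137/1 = -27516*(-1/16263) - 137*1 = 9172/5421 - 137 = -733505/5421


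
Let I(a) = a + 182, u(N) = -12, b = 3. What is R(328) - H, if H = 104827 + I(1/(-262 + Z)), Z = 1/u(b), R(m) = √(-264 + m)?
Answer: -330228133/3145 ≈ -1.0500e+5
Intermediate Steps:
Z = -1/12 (Z = 1/(-12) = -1/12 ≈ -0.083333)
I(a) = 182 + a
H = 330253293/3145 (H = 104827 + (182 + 1/(-262 - 1/12)) = 104827 + (182 + 1/(-3145/12)) = 104827 + (182 - 12/3145) = 104827 + 572378/3145 = 330253293/3145 ≈ 1.0501e+5)
R(328) - H = √(-264 + 328) - 1*330253293/3145 = √64 - 330253293/3145 = 8 - 330253293/3145 = -330228133/3145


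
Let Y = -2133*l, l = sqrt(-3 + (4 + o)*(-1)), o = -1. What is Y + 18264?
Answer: 18264 - 2133*I*sqrt(6) ≈ 18264.0 - 5224.8*I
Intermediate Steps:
l = I*sqrt(6) (l = sqrt(-3 + (4 - 1)*(-1)) = sqrt(-3 + 3*(-1)) = sqrt(-3 - 3) = sqrt(-6) = I*sqrt(6) ≈ 2.4495*I)
Y = -2133*I*sqrt(6) ≈ -5224.8*I
Y + 18264 = -2133*I*sqrt(6) + 18264 = 18264 - 2133*I*sqrt(6)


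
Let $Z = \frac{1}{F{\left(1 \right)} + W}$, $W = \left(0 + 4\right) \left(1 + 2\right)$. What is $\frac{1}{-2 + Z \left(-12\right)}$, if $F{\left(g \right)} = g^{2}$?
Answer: $- \frac{13}{38} \approx -0.34211$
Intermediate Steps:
$W = 12$ ($W = 4 \cdot 3 = 12$)
$Z = \frac{1}{13}$ ($Z = \frac{1}{1^{2} + 12} = \frac{1}{1 + 12} = \frac{1}{13} \approx 0.076923$)
$\frac{1}{-2 + Z \left(-12\right)} = \frac{1}{-2 + \frac{1}{13} \left(-12\right)} = \frac{1}{-2 - \frac{12}{13}} = \frac{1}{- \frac{38}{13}} = - \frac{13}{38}$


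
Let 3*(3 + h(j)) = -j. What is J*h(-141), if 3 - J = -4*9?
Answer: 1716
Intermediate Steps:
J = 39 (J = 3 - (-4)*9 = 3 - 1*(-36) = 3 + 36 = 39)
h(j) = -3 - j/3 (h(j) = -3 + (-j)/3 = -3 - j/3)
J*h(-141) = 39*(-3 - 1/3*(-141)) = 39*(-3 + 47) = 39*44 = 1716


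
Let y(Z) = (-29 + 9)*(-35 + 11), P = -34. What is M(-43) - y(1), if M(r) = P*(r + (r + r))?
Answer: 3906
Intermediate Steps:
M(r) = -102*r (M(r) = -34*(r + (r + r)) = -34*(r + 2*r) = -102*r)
y(Z) = 480 (y(Z) = -20*(-24) = 480)
M(-43) - y(1) = -102*(-43) - 1*480 = 4386 - 480 = 3906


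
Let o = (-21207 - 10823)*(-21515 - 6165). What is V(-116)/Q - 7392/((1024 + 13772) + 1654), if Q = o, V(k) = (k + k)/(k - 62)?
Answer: -83325311881/185430382160 ≈ -0.44936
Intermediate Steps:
V(k) = 2*k/(-62 + k) (V(k) = (2*k)/(-62 + k) = 2*k/(-62 + k))
o = 886590400 (o = -32030*(-27680) = 886590400)
Q = 886590400
V(-116)/Q - 7392/((1024 + 13772) + 1654) = (2*(-116)/(-62 - 116))/886590400 - 7392/((1024 + 13772) + 1654) = (2*(-116)/(-178))*(1/886590400) - 7392/(14796 + 1654) = (2*(-116)*(-1/178))*(1/886590400) - 7392/16450 = (116/89)*(1/886590400) - 7392*1/16450 = 29/19726636400 - 528/1175 = -83325311881/185430382160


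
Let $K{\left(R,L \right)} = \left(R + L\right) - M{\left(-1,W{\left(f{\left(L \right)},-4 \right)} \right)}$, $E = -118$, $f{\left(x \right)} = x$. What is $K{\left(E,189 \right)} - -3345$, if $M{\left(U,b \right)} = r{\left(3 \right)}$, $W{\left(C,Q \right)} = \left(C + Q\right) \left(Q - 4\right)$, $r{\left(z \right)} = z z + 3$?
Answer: $3404$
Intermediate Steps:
$r{\left(z \right)} = 3 + z^{2}$ ($r{\left(z \right)} = z^{2} + 3 = 3 + z^{2}$)
$W{\left(C,Q \right)} = \left(-4 + Q\right) \left(C + Q\right)$ ($W{\left(C,Q \right)} = \left(C + Q\right) \left(-4 + Q\right) = \left(-4 + Q\right) \left(C + Q\right)$)
$M{\left(U,b \right)} = 12$ ($M{\left(U,b \right)} = 3 + 3^{2} = 3 + 9 = 12$)
$K{\left(R,L \right)} = -12 + L + R$ ($K{\left(R,L \right)} = \left(R + L\right) - 12 = \left(L + R\right) - 12 = -12 + L + R$)
$K{\left(E,189 \right)} - -3345 = \left(-12 + 189 - 118\right) - -3345 = 59 + 3345 = 3404$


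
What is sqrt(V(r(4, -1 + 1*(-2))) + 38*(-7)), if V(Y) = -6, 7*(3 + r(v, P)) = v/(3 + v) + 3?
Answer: 4*I*sqrt(17) ≈ 16.492*I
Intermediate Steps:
r(v, P) = -18/7 + v/(7*(3 + v)) (r(v, P) = -3 + (v/(3 + v) + 3)/7 = -3 + (3 + v/(3 + v))/7 = -3 + (3/7 + v/(7*(3 + v))) = -18/7 + v/(7*(3 + v)))
sqrt(V(r(4, -1 + 1*(-2))) + 38*(-7)) = sqrt(-6 + 38*(-7)) = sqrt(-6 - 266) = sqrt(-272) = 4*I*sqrt(17)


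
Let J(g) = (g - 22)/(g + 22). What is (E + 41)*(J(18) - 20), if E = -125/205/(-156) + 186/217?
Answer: -125571601/149240 ≈ -841.41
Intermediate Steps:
J(g) = (-22 + g)/(22 + g)
E = 38551/44772 (E = -125*1/205*(-1/156) + 186*(1/217) = -25/41*(-1/156) + 6/7 = 25/6396 + 6/7 = 38551/44772 ≈ 0.86105)
(E + 41)*(J(18) - 20) = (38551/44772 + 41)*((-22 + 18)/(22 + 18) - 20) = 1874203*(-4/40 - 20)/44772 = 1874203*((1/40)*(-4) - 20)/44772 = 1874203*(-1/10 - 20)/44772 = (1874203/44772)*(-201/10) = -125571601/149240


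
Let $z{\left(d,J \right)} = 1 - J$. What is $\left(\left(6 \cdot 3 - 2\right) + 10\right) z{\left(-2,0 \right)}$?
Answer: $26$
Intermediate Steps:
$\left(\left(6 \cdot 3 - 2\right) + 10\right) z{\left(-2,0 \right)} = \left(\left(6 \cdot 3 - 2\right) + 10\right) \left(1 - 0\right) = \left(\left(18 - 2\right) + 10\right) \left(1 + 0\right) = \left(16 + 10\right) 1 = 26 \cdot 1 = 26$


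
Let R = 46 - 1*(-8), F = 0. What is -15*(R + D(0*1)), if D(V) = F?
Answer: -810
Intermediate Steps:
R = 54 (R = 46 + 8 = 54)
D(V) = 0
-15*(R + D(0*1)) = -15*(54 + 0) = -15*54 = -810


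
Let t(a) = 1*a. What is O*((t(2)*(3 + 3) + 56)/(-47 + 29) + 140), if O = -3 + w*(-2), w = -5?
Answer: 8582/9 ≈ 953.56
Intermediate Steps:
t(a) = a
O = 7 (O = -3 - 5*(-2) = -3 + 10 = 7)
O*((t(2)*(3 + 3) + 56)/(-47 + 29) + 140) = 7*((2*(3 + 3) + 56)/(-47 + 29) + 140) = 7*((2*6 + 56)/(-18) + 140) = 7*((12 + 56)*(-1/18) + 140) = 7*(68*(-1/18) + 140) = 7*(-34/9 + 140) = 7*(1226/9) = 8582/9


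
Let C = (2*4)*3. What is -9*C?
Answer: -216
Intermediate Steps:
C = 24 (C = 8*3 = 24)
-9*C = -9*24 = -216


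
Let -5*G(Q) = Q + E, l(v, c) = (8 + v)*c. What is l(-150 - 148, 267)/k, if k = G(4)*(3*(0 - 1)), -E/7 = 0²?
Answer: -64525/2 ≈ -32263.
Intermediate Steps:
E = 0 (E = -7*0² = -7*0 = 0)
l(v, c) = c*(8 + v)
G(Q) = -Q/5 (G(Q) = -(Q + 0)/5 = -Q/5)
k = 12/5 (k = (-⅕*4)*(3*(0 - 1)) = -12*(-1)/5 = -⅘*(-3) = 12/5 ≈ 2.4000)
l(-150 - 148, 267)/k = (267*(8 + (-150 - 148)))/(12/5) = (267*(8 - 298))*(5/12) = (267*(-290))*(5/12) = -77430*5/12 = -64525/2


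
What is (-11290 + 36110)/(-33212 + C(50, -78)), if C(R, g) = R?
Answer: -12410/16581 ≈ -0.74845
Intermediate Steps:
(-11290 + 36110)/(-33212 + C(50, -78)) = (-11290 + 36110)/(-33212 + 50) = 24820/(-33162) = 24820*(-1/33162) = -12410/16581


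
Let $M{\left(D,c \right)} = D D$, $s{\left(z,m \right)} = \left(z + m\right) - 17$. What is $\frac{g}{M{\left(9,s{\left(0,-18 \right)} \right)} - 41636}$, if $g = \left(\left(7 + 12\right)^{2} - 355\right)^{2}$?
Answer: $- \frac{36}{41555} \approx -0.00086632$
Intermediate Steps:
$s{\left(z,m \right)} = -17 + m + z$ ($s{\left(z,m \right)} = \left(m + z\right) - 17 = -17 + m + z$)
$M{\left(D,c \right)} = D^{2}$
$g = 36$ ($g = \left(19^{2} - 355\right)^{2} = \left(361 - 355\right)^{2} = 6^{2} = 36$)
$\frac{g}{M{\left(9,s{\left(0,-18 \right)} \right)} - 41636} = \frac{36}{9^{2} - 41636} = \frac{36}{81 - 41636} = \frac{36}{-41555} = 36 \left(- \frac{1}{41555}\right) = - \frac{36}{41555}$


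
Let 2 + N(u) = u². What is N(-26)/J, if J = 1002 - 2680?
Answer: -337/839 ≈ -0.40167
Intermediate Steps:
J = -1678
N(u) = -2 + u²
N(-26)/J = (-2 + (-26)²)/(-1678) = (-2 + 676)*(-1/1678) = 674*(-1/1678) = -337/839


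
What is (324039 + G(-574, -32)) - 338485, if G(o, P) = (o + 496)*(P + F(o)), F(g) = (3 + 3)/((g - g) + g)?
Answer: -3429416/287 ≈ -11949.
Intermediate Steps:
F(g) = 6/g (F(g) = 6/(0 + g) = 6/g)
G(o, P) = (496 + o)*(P + 6/o) (G(o, P) = (o + 496)*(P + 6/o) = (496 + o)*(P + 6/o))
(324039 + G(-574, -32)) - 338485 = (324039 + (6 + 496*(-32) + 2976/(-574) - 32*(-574))) - 338485 = (324039 + (6 - 15872 + 2976*(-1/574) + 18368)) - 338485 = (324039 + (6 - 15872 - 1488/287 + 18368)) - 338485 = (324039 + 716586/287) - 338485 = 93715779/287 - 338485 = -3429416/287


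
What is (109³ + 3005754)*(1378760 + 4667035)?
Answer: 26001652357485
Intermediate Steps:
(109³ + 3005754)*(1378760 + 4667035) = (1295029 + 3005754)*6045795 = 4300783*6045795 = 26001652357485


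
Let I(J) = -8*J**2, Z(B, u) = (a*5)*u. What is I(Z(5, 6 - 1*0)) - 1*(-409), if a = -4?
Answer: -114791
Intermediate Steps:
Z(B, u) = -20*u (Z(B, u) = (-4*5)*u = -20*u)
I(Z(5, 6 - 1*0)) - 1*(-409) = -8*400*(6 - 1*0)**2 - 1*(-409) = -8*400*(6 + 0)**2 + 409 = -8*(-20*6)**2 + 409 = -8*(-120)**2 + 409 = -8*14400 + 409 = -115200 + 409 = -114791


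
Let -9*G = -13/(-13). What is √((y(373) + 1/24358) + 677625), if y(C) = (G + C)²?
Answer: √39247813836264202/219222 ≈ 903.70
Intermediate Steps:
G = -⅑ (G = -(-13)/(9*(-13)) = -(-13)*(-1)/(9*13) = -⅑*1 = -⅑ ≈ -0.11111)
y(C) = (-⅑ + C)²
√((y(373) + 1/24358) + 677625) = √(((-1 + 9*373)²/81 + 1/24358) + 677625) = √(((-1 + 3357)²/81 + 1/24358) + 677625) = √(((1/81)*3356² + 1/24358) + 677625) = √(((1/81)*11262736 + 1/24358) + 677625) = √((11262736/81 + 1/24358) + 677625) = √(274337723569/1972998 + 677625) = √(1611290493319/1972998) = √39247813836264202/219222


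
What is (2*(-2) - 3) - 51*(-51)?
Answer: 2594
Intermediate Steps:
(2*(-2) - 3) - 51*(-51) = (-4 - 3) + 2601 = -7 + 2601 = 2594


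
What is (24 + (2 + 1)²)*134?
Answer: 4422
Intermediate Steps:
(24 + (2 + 1)²)*134 = (24 + 3²)*134 = (24 + 9)*134 = 33*134 = 4422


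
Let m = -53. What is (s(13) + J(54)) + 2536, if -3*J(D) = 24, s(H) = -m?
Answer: 2581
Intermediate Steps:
s(H) = 53 (s(H) = -1*(-53) = 53)
J(D) = -8 (J(D) = -⅓*24 = -8)
(s(13) + J(54)) + 2536 = (53 - 8) + 2536 = 45 + 2536 = 2581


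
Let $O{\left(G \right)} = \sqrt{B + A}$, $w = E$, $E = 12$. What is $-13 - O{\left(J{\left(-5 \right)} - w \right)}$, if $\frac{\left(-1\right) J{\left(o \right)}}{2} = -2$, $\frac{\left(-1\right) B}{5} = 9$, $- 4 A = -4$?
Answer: $-13 - 2 i \sqrt{11} \approx -13.0 - 6.6332 i$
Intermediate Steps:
$A = 1$ ($A = \left(- \frac{1}{4}\right) \left(-4\right) = 1$)
$B = -45$ ($B = \left(-5\right) 9 = -45$)
$J{\left(o \right)} = 4$ ($J{\left(o \right)} = \left(-2\right) \left(-2\right) = 4$)
$w = 12$
$O{\left(G \right)} = 2 i \sqrt{11}$ ($O{\left(G \right)} = \sqrt{-45 + 1} = \sqrt{-44} = 2 i \sqrt{11}$)
$-13 - O{\left(J{\left(-5 \right)} - w \right)} = -13 - 2 i \sqrt{11}$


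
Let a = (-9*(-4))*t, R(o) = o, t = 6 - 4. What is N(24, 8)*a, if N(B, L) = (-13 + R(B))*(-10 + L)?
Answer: -1584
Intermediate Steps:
t = 2
N(B, L) = (-13 + B)*(-10 + L)
a = 72 (a = -9*(-4)*2 = 36*2 = 72)
N(24, 8)*a = (130 - 13*8 - 10*24 + 24*8)*72 = (130 - 104 - 240 + 192)*72 = -22*72 = -1584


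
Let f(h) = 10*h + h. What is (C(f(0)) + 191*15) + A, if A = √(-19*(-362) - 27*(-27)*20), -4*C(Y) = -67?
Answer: 11527/4 + √21458 ≈ 3028.2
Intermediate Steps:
f(h) = 11*h
C(Y) = 67/4 (C(Y) = -¼*(-67) = 67/4)
A = √21458 (A = √(6878 + 729*20) = √(6878 + 14580) = √21458 ≈ 146.49)
(C(f(0)) + 191*15) + A = (67/4 + 191*15) + √21458 = (67/4 + 2865) + √21458 = 11527/4 + √21458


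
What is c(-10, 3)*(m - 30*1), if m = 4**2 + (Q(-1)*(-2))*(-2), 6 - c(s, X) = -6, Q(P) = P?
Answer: -216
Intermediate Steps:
c(s, X) = 12 (c(s, X) = 6 - 1*(-6) = 6 + 6 = 12)
m = 12 (m = 4**2 - 1*(-2)*(-2) = 16 + 2*(-2) = 16 - 4 = 12)
c(-10, 3)*(m - 30*1) = 12*(12 - 30*1) = 12*(12 - 30) = 12*(-18) = -216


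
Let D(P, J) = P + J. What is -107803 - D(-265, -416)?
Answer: -107122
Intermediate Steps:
D(P, J) = J + P
-107803 - D(-265, -416) = -107803 - (-416 - 265) = -107803 - 1*(-681) = -107803 + 681 = -107122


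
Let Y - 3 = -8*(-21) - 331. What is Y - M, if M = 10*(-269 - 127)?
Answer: 3800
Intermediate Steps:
M = -3960 (M = 10*(-396) = -3960)
Y = -160 (Y = 3 + (-8*(-21) - 331) = 3 + (168 - 331) = 3 - 163 = -160)
Y - M = -160 - 1*(-3960) = -160 + 3960 = 3800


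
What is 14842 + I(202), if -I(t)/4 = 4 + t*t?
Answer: -148390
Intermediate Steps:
I(t) = -16 - 4*t**2 (I(t) = -4*(4 + t*t) = -4*(4 + t**2) = -16 - 4*t**2)
14842 + I(202) = 14842 + (-16 - 4*202**2) = 14842 + (-16 - 4*40804) = 14842 + (-16 - 163216) = 14842 - 163232 = -148390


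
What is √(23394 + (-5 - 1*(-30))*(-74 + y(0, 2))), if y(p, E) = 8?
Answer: 12*√151 ≈ 147.46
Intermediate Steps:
√(23394 + (-5 - 1*(-30))*(-74 + y(0, 2))) = √(23394 + (-5 - 1*(-30))*(-74 + 8)) = √(23394 + (-5 + 30)*(-66)) = √(23394 + 25*(-66)) = √(23394 - 1650) = √21744 = 12*√151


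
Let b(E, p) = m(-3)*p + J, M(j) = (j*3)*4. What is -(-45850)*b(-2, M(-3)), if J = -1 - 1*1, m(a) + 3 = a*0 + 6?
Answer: -5043500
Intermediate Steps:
M(j) = 12*j (M(j) = (3*j)*4 = 12*j)
m(a) = 3 (m(a) = -3 + (a*0 + 6) = -3 + (0 + 6) = -3 + 6 = 3)
J = -2 (J = -1 - 1 = -2)
b(E, p) = -2 + 3*p (b(E, p) = 3*p - 2 = -2 + 3*p)
-(-45850)*b(-2, M(-3)) = -(-45850)*(-2 + 3*(12*(-3))) = -(-45850)*(-2 + 3*(-36)) = -(-45850)*(-2 - 108) = -(-45850)*(-110) = -45850*110 = -5043500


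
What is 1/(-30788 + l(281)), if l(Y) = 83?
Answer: -1/30705 ≈ -3.2568e-5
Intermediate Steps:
1/(-30788 + l(281)) = 1/(-30788 + 83) = 1/(-30705) = -1/30705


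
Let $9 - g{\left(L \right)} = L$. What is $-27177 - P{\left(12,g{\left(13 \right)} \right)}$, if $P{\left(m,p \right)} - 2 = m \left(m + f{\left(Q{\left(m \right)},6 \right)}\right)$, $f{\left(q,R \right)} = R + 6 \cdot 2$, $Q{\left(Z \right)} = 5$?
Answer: $-27539$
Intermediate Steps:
$g{\left(L \right)} = 9 - L$
$f{\left(q,R \right)} = 12 + R$ ($f{\left(q,R \right)} = R + 12 = 12 + R$)
$P{\left(m,p \right)} = 2 + m \left(18 + m\right)$ ($P{\left(m,p \right)} = 2 + m \left(m + \left(12 + 6\right)\right) = 2 + m \left(m + 18\right) = 2 + m \left(18 + m\right)$)
$-27177 - P{\left(12,g{\left(13 \right)} \right)} = -27177 - \left(2 + 12^{2} + 18 \cdot 12\right) = -27177 - \left(2 + 144 + 216\right) = -27177 - 362 = -27539$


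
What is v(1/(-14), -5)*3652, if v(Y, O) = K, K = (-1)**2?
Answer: 3652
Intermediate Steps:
K = 1
v(Y, O) = 1
v(1/(-14), -5)*3652 = 1*3652 = 3652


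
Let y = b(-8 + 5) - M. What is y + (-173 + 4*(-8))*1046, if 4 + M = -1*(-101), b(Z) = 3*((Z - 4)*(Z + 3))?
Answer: -214527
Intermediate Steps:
b(Z) = 3*(-4 + Z)*(3 + Z) (b(Z) = 3*((-4 + Z)*(3 + Z)) = 3*(-4 + Z)*(3 + Z))
M = 97 (M = -4 - 1*(-101) = -4 + 101 = 97)
y = -97 (y = (-36 - 3*(-8 + 5) + 3*(-8 + 5)**2) - 1*97 = (-36 - 3*(-3) + 3*(-3)**2) - 97 = (-36 + 9 + 3*9) - 97 = (-36 + 9 + 27) - 97 = 0 - 97 = -97)
y + (-173 + 4*(-8))*1046 = -97 + (-173 + 4*(-8))*1046 = -97 + (-173 - 32)*1046 = -97 - 205*1046 = -97 - 214430 = -214527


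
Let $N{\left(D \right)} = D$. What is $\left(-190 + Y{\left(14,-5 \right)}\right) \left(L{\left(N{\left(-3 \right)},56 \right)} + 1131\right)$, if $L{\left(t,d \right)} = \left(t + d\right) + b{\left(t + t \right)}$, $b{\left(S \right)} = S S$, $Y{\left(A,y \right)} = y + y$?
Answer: $-244000$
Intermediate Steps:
$Y{\left(A,y \right)} = 2 y$
$b{\left(S \right)} = S^{2}$
$L{\left(t,d \right)} = d + t + 4 t^{2}$ ($L{\left(t,d \right)} = \left(t + d\right) + \left(t + t\right)^{2} = \left(d + t\right) + \left(2 t\right)^{2} = \left(d + t\right) + 4 t^{2} = d + t + 4 t^{2}$)
$\left(-190 + Y{\left(14,-5 \right)}\right) \left(L{\left(N{\left(-3 \right)},56 \right)} + 1131\right) = \left(-190 + 2 \left(-5\right)\right) \left(\left(56 - 3 + 4 \left(-3\right)^{2}\right) + 1131\right) = \left(-190 - 10\right) \left(\left(56 - 3 + 4 \cdot 9\right) + 1131\right) = - 200 \left(\left(56 - 3 + 36\right) + 1131\right) = - 200 \left(89 + 1131\right) = \left(-200\right) 1220 = -244000$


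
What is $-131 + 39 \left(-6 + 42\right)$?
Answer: $1273$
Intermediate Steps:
$-131 + 39 \left(-6 + 42\right) = -131 + 39 \cdot 36 = -131 + 1404 = 1273$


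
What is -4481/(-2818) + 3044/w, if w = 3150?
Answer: 11346571/4438350 ≈ 2.5565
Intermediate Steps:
-4481/(-2818) + 3044/w = -4481/(-2818) + 3044/3150 = -4481*(-1/2818) + 3044*(1/3150) = 4481/2818 + 1522/1575 = 11346571/4438350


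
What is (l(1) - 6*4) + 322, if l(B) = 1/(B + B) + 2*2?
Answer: 605/2 ≈ 302.50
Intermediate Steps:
l(B) = 4 + 1/(2*B) (l(B) = 1/(2*B) + 4 = 4 + 1/(2*B))
(l(1) - 6*4) + 322 = ((4 + (1/2)/1) - 6*4) + 322 = ((4 + (1/2)*1) - 24) + 322 = ((4 + 1/2) - 24) + 322 = (9/2 - 24) + 322 = -39/2 + 322 = 605/2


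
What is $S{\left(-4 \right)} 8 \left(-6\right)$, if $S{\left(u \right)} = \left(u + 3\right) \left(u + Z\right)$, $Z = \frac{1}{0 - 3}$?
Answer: $-208$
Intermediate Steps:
$Z = - \frac{1}{3}$ ($Z = \frac{1}{0 - 3} = \frac{1}{-3} = - \frac{1}{3} \approx -0.33333$)
$S{\left(u \right)} = \left(3 + u\right) \left(- \frac{1}{3} + u\right)$ ($S{\left(u \right)} = \left(u + 3\right) \left(u - \frac{1}{3}\right) = \left(3 + u\right) \left(- \frac{1}{3} + u\right)$)
$S{\left(-4 \right)} 8 \left(-6\right) = \left(-1 + \left(-4\right)^{2} + \frac{8}{3} \left(-4\right)\right) 8 \left(-6\right) = \left(-1 + 16 - \frac{32}{3}\right) 8 \left(-6\right) = \frac{13}{3} \cdot 8 \left(-6\right) = \frac{104}{3} \left(-6\right) = -208$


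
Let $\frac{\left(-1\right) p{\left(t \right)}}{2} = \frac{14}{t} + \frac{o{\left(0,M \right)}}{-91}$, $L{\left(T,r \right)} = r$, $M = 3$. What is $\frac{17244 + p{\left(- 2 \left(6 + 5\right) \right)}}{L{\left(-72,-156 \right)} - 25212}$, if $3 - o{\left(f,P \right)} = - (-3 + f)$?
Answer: $- \frac{94849}{139524} \approx -0.6798$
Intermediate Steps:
$o{\left(f,P \right)} = f$ ($o{\left(f,P \right)} = 3 - - (-3 + f) = 3 - \left(3 - f\right) = 3 + \left(-3 + f\right) = f$)
$p{\left(t \right)} = - \frac{28}{t}$ ($p{\left(t \right)} = - 2 \left(\frac{14}{t} + \frac{0}{-91}\right) = - 2 \left(\frac{14}{t} + 0 \left(- \frac{1}{91}\right)\right) = - 2 \left(\frac{14}{t} + 0\right) = - 2 \frac{14}{t} = - \frac{28}{t}$)
$\frac{17244 + p{\left(- 2 \left(6 + 5\right) \right)}}{L{\left(-72,-156 \right)} - 25212} = \frac{17244 - \frac{28}{\left(-2\right) \left(6 + 5\right)}}{-156 - 25212} = \frac{17244 - \frac{28}{\left(-2\right) 11}}{-25368} = \left(17244 - \frac{28}{-22}\right) \left(- \frac{1}{25368}\right) = \left(17244 - - \frac{14}{11}\right) \left(- \frac{1}{25368}\right) = \left(17244 + \frac{14}{11}\right) \left(- \frac{1}{25368}\right) = \frac{189698}{11} \left(- \frac{1}{25368}\right) = - \frac{94849}{139524}$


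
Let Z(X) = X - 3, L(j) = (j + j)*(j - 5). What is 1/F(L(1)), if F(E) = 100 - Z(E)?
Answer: 1/111 ≈ 0.0090090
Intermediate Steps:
L(j) = 2*j*(-5 + j) (L(j) = (2*j)*(-5 + j) = 2*j*(-5 + j))
Z(X) = -3 + X
F(E) = 103 - E (F(E) = 100 - (-3 + E) = 100 + (3 - E) = 103 - E)
1/F(L(1)) = 1/(103 - 2*(-5 + 1)) = 1/(103 - 2*(-4)) = 1/(103 - 1*(-8)) = 1/(103 + 8) = 1/111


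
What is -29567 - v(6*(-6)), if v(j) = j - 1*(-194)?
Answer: -29725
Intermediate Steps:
v(j) = 194 + j (v(j) = j + 194 = 194 + j)
-29567 - v(6*(-6)) = -29567 - (194 + 6*(-6)) = -29567 - (194 - 36) = -29567 - 1*158 = -29567 - 158 = -29725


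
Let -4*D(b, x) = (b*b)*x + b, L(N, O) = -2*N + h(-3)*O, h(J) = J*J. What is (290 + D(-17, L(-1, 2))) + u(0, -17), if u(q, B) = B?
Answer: -4671/4 ≈ -1167.8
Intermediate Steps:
h(J) = J**2
L(N, O) = -2*N + 9*O (L(N, O) = -2*N + (-3)**2*O = -2*N + 9*O)
D(b, x) = -b/4 - x*b**2/4 (D(b, x) = -((b*b)*x + b)/4 = -(b**2*x + b)/4 = -(x*b**2 + b)/4 = -(b + x*b**2)/4 = -b/4 - x*b**2/4)
(290 + D(-17, L(-1, 2))) + u(0, -17) = (290 - 1/4*(-17)*(1 - 17*(-2*(-1) + 9*2))) - 17 = (290 - 1/4*(-17)*(1 - 17*(2 + 18))) - 17 = (290 - 1/4*(-17)*(1 - 17*20)) - 17 = (290 - 1/4*(-17)*(1 - 340)) - 17 = (290 - 1/4*(-17)*(-339)) - 17 = (290 - 5763/4) - 17 = -4603/4 - 17 = -4671/4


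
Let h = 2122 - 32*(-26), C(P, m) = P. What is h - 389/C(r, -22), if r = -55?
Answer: 162859/55 ≈ 2961.1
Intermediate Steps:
h = 2954 (h = 2122 - 1*(-832) = 2122 + 832 = 2954)
h - 389/C(r, -22) = 2954 - 389/(-55) = 2954 - 389*(-1)/55 = 2954 - 1*(-389/55) = 2954 + 389/55 = 162859/55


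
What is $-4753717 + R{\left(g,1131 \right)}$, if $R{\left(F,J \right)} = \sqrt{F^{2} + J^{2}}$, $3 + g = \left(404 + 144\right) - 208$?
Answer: $-4753717 + \sqrt{1392730} \approx -4.7525 \cdot 10^{6}$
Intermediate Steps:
$g = 337$ ($g = -3 + \left(\left(404 + 144\right) - 208\right) = -3 + \left(548 - 208\right) = -3 + 340 = 337$)
$-4753717 + R{\left(g,1131 \right)} = -4753717 + \sqrt{337^{2} + 1131^{2}} = -4753717 + \sqrt{113569 + 1279161} = -4753717 + \sqrt{1392730}$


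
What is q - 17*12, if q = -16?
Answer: -220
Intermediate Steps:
q - 17*12 = -16 - 17*12 = -16 - 204 = -220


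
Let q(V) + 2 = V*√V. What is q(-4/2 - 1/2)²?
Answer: -93/8 + 5*I*√10 ≈ -11.625 + 15.811*I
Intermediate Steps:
q(V) = -2 + V^(3/2) (q(V) = -2 + V*√V = -2 + V^(3/2))
q(-4/2 - 1/2)² = (-2 + (-4/2 - 1/2)^(3/2))² = (-2 + (-4*½ - 1*½)^(3/2))² = (-2 + (-2 - ½)^(3/2))² = (-2 + (-5/2)^(3/2))² = (-2 - 5*I*√10/4)²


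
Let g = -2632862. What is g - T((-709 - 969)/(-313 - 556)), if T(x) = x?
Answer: -2287958756/869 ≈ -2.6329e+6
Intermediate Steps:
g - T((-709 - 969)/(-313 - 556)) = -2632862 - (-709 - 969)/(-313 - 556) = -2632862 - (-1678)/(-869) = -2632862 - (-1678)*(-1)/869 = -2632862 - 1*1678/869 = -2632862 - 1678/869 = -2287958756/869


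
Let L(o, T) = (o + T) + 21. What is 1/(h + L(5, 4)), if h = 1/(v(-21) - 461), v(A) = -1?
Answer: 462/13859 ≈ 0.033336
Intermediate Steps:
L(o, T) = 21 + T + o (L(o, T) = (T + o) + 21 = 21 + T + o)
h = -1/462 (h = 1/(-1 - 461) = 1/(-462) = -1/462 ≈ -0.0021645)
1/(h + L(5, 4)) = 1/(-1/462 + (21 + 4 + 5)) = 1/(-1/462 + 30) = 1/(13859/462) = 462/13859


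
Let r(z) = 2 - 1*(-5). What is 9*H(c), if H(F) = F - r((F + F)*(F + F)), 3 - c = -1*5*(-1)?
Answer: -81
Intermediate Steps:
c = -2 (c = 3 - (-1*5)*(-1) = 3 - (-5)*(-1) = 3 - 1*5 = 3 - 5 = -2)
r(z) = 7 (r(z) = 2 + 5 = 7)
H(F) = -7 + F (H(F) = F - 1*7 = F - 7 = -7 + F)
9*H(c) = 9*(-7 - 2) = 9*(-9) = -81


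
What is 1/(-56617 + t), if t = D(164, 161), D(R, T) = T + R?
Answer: -1/56292 ≈ -1.7765e-5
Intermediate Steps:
D(R, T) = R + T
t = 325 (t = 164 + 161 = 325)
1/(-56617 + t) = 1/(-56617 + 325) = 1/(-56292) = -1/56292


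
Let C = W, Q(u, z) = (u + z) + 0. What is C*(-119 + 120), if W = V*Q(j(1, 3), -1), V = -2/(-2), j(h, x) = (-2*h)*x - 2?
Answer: -9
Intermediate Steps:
j(h, x) = -2 - 2*h*x (j(h, x) = -2*h*x - 2 = -2 - 2*h*x)
Q(u, z) = u + z
V = 1 (V = -2*(-½) = 1)
W = -9 (W = 1*((-2 - 2*1*3) - 1) = 1*((-2 - 6) - 1) = 1*(-8 - 1) = 1*(-9) = -9)
C = -9
C*(-119 + 120) = -9*(-119 + 120) = -9*1 = -9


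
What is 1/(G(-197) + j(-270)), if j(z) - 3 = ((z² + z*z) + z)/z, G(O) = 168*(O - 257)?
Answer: -1/76808 ≈ -1.3019e-5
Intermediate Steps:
G(O) = -43176 + 168*O (G(O) = 168*(-257 + O) = -43176 + 168*O)
j(z) = 3 + (z + 2*z²)/z (j(z) = 3 + ((z² + z*z) + z)/z = 3 + ((z² + z²) + z)/z = 3 + (2*z² + z)/z = 3 + (z + 2*z²)/z)
1/(G(-197) + j(-270)) = 1/((-43176 + 168*(-197)) + (4 + 2*(-270))) = 1/((-43176 - 33096) + (4 - 540)) = 1/(-76272 - 536) = 1/(-76808) = -1/76808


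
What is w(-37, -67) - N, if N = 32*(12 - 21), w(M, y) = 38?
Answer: 326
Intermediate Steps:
N = -288 (N = 32*(-9) = -288)
w(-37, -67) - N = 38 - 1*(-288) = 38 + 288 = 326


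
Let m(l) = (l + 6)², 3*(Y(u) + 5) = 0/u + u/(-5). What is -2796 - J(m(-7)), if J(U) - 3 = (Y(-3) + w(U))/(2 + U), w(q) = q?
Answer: -41966/15 ≈ -2797.7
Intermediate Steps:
Y(u) = -5 - u/15 (Y(u) = -5 + (0/u + u/(-5))/3 = -5 + (0 + u*(-⅕))/3 = -5 + (0 - u/5)/3 = -5 + (-u/5)/3 = -5 - u/15)
m(l) = (6 + l)²
J(U) = 3 + (-24/5 + U)/(2 + U) (J(U) = 3 + ((-5 - 1/15*(-3)) + U)/(2 + U) = 3 + ((-5 + ⅕) + U)/(2 + U) = 3 + (-24/5 + U)/(2 + U))
-2796 - J(m(-7)) = -2796 - 2*(3 + 10*(6 - 7)²)/(5*(2 + (6 - 7)²)) = -2796 - 2*(3 + 10*(-1)²)/(5*(2 + (-1)²)) = -2796 - 2*(3 + 10*1)/(5*(2 + 1)) = -2796 - 2*(3 + 10)/(5*3) = -2796 - 2*13/(5*3) = -2796 - 1*26/15 = -2796 - 26/15 = -41966/15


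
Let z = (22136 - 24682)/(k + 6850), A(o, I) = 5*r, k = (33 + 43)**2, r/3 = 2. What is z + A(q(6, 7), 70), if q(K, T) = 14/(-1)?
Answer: 188117/6313 ≈ 29.798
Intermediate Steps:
r = 6 (r = 3*2 = 6)
k = 5776 (k = 76**2 = 5776)
q(K, T) = -14 (q(K, T) = 14*(-1) = -14)
A(o, I) = 30 (A(o, I) = 5*6 = 30)
z = -1273/6313 (z = (22136 - 24682)/(5776 + 6850) = -2546/12626 = -2546*1/12626 = -1273/6313 ≈ -0.20165)
z + A(q(6, 7), 70) = -1273/6313 + 30 = 188117/6313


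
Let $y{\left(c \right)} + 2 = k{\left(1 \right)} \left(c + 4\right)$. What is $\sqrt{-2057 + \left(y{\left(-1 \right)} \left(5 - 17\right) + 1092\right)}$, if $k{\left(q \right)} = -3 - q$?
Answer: $i \sqrt{797} \approx 28.231 i$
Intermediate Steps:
$y{\left(c \right)} = -18 - 4 c$ ($y{\left(c \right)} = -2 + \left(-3 - 1\right) \left(c + 4\right) = -2 + \left(-3 - 1\right) \left(4 + c\right) = -2 - 4 \left(4 + c\right) = -2 - \left(16 + 4 c\right) = -18 - 4 c$)
$\sqrt{-2057 + \left(y{\left(-1 \right)} \left(5 - 17\right) + 1092\right)} = \sqrt{-2057 + \left(\left(-18 - -4\right) \left(5 - 17\right) + 1092\right)} = \sqrt{-2057 + \left(\left(-18 + 4\right) \left(-12\right) + 1092\right)} = \sqrt{-2057 + \left(\left(-14\right) \left(-12\right) + 1092\right)} = \sqrt{-2057 + \left(168 + 1092\right)} = \sqrt{-2057 + 1260} = \sqrt{-797} = i \sqrt{797}$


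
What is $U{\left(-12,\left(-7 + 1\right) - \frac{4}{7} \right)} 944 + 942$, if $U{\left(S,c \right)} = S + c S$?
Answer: $\frac{448386}{7} \approx 64055.0$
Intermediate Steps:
$U{\left(S,c \right)} = S + S c$
$U{\left(-12,\left(-7 + 1\right) - \frac{4}{7} \right)} 944 + 942 = - 12 \left(1 + \left(\left(-7 + 1\right) - \frac{4}{7}\right)\right) 944 + 942 = - 12 \left(1 - \frac{46}{7}\right) 944 + 942 = \left(-12\right) \left(- \frac{39}{7}\right) 944 + 942 = \frac{468}{7} \cdot 944 + 942 = \frac{441792}{7} + 942 = \frac{448386}{7}$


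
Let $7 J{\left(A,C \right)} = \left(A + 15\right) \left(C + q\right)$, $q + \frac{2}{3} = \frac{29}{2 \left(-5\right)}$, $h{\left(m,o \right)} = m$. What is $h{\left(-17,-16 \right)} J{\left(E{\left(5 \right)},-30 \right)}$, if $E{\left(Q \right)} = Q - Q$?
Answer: $\frac{17119}{14} \approx 1222.8$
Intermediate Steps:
$E{\left(Q \right)} = 0$
$q = - \frac{107}{30}$ ($q = - \frac{2}{3} + \frac{29}{2 \left(-5\right)} = - \frac{2}{3} + \frac{29}{-10} = - \frac{2}{3} + 29 \left(- \frac{1}{10}\right) = - \frac{2}{3} - \frac{29}{10} = - \frac{107}{30} \approx -3.5667$)
$J{\left(A,C \right)} = \frac{\left(15 + A\right) \left(- \frac{107}{30} + C\right)}{7}$ ($J{\left(A,C \right)} = \frac{\left(A + 15\right) \left(C - \frac{107}{30}\right)}{7} = \frac{\left(15 + A\right) \left(- \frac{107}{30} + C\right)}{7}$)
$h{\left(-17,-16 \right)} J{\left(E{\left(5 \right)},-30 \right)} = - 17 \left(- \frac{107}{14} - 0 + \frac{15}{7} \left(-30\right) + \frac{1}{7} \cdot 0 \left(-30\right)\right) = - 17 \left(- \frac{107}{14} + 0 - \frac{450}{7} + 0\right) = \left(-17\right) \left(- \frac{1007}{14}\right) = \frac{17119}{14}$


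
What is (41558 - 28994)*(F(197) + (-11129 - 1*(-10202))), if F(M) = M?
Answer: -9171720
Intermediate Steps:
(41558 - 28994)*(F(197) + (-11129 - 1*(-10202))) = (41558 - 28994)*(197 + (-11129 - 1*(-10202))) = 12564*(197 + (-11129 + 10202)) = 12564*(197 - 927) = 12564*(-730) = -9171720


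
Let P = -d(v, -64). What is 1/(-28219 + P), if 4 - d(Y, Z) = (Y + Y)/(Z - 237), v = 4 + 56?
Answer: -301/8495243 ≈ -3.5432e-5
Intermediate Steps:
v = 60
d(Y, Z) = 4 - 2*Y/(-237 + Z) (d(Y, Z) = 4 - (Y + Y)/(Z - 237) = 4 - 2*Y/(-237 + Z))
P = -1324/301 (P = -2*(-474 - 1*60 + 2*(-64))/(-237 - 64) = -2*(-474 - 60 - 128)/(-301) = -2*(-1)*(-662)/301 = -1*1324/301 = -1324/301 ≈ -4.3987)
1/(-28219 + P) = 1/(-28219 - 1324/301) = 1/(-8495243/301) = -301/8495243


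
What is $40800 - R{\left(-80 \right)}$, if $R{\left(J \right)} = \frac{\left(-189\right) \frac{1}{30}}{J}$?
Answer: $\frac{32639937}{800} \approx 40800.0$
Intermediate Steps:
$R{\left(J \right)} = - \frac{63}{10 J}$ ($R{\left(J \right)} = \frac{\left(-189\right) \frac{1}{30}}{J} = - \frac{63}{10 J}$)
$40800 - R{\left(-80 \right)} = 40800 - - \frac{63}{10 \left(-80\right)} = 40800 - \left(- \frac{63}{10}\right) \left(- \frac{1}{80}\right) = 40800 - \frac{63}{800} = \frac{32639937}{800}$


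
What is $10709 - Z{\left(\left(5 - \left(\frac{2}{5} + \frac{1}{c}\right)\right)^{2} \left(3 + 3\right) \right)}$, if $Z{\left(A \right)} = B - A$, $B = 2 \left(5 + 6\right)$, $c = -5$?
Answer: $\frac{270631}{25} \approx 10825.0$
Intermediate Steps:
$B = 22$ ($B = 2 \cdot 11 = 22$)
$Z{\left(A \right)} = 22 - A$
$10709 - Z{\left(\left(5 - \left(\frac{2}{5} + \frac{1}{c}\right)\right)^{2} \left(3 + 3\right) \right)} = 10709 - \left(22 - \left(5 - \left(- \frac{1}{5} + \frac{2}{5}\right)\right)^{2} \left(3 + 3\right)\right) = 10709 - \left(22 - \left(5 - \frac{1}{5}\right)^{2} \cdot 6\right) = 10709 - \left(22 - \left(\frac{24}{5}\right)^{2} \cdot 6\right) = 10709 - \left(22 - \frac{576}{25} \cdot 6\right) = 10709 - \left(22 - \frac{3456}{25}\right) = 10709 - - \frac{2906}{25} = 10709 + \frac{2906}{25} = \frac{270631}{25}$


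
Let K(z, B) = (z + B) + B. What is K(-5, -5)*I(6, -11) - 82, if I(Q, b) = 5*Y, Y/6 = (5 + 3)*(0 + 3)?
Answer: -10882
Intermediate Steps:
Y = 144 (Y = 6*((5 + 3)*(0 + 3)) = 6*(8*3) = 6*24 = 144)
I(Q, b) = 720 (I(Q, b) = 5*144 = 720)
K(z, B) = z + 2*B (K(z, B) = (B + z) + B = z + 2*B)
K(-5, -5)*I(6, -11) - 82 = (-5 + 2*(-5))*720 - 82 = (-5 - 10)*720 - 82 = -15*720 - 82 = -10800 - 82 = -10882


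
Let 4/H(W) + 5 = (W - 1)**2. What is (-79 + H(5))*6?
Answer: -5190/11 ≈ -471.82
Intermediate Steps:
H(W) = 4/(-5 + (-1 + W)**2) (H(W) = 4/(-5 + (W - 1)**2) = 4/(-5 + (-1 + W)**2))
(-79 + H(5))*6 = (-79 + 4/(-5 + (-1 + 5)**2))*6 = (-79 + 4/(-5 + 4**2))*6 = (-79 + 4/(-5 + 16))*6 = (-79 + 4/11)*6 = -865/11*6 = -5190/11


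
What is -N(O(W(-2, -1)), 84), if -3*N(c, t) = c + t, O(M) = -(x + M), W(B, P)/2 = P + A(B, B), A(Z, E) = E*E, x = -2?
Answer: 80/3 ≈ 26.667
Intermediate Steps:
A(Z, E) = E²
W(B, P) = 2*P + 2*B² (W(B, P) = 2*(P + B²) = 2*P + 2*B²)
O(M) = 2 - M (O(M) = -(-2 + M) = 2 - M)
N(c, t) = -c/3 - t/3 (N(c, t) = -(c + t)/3 = -c/3 - t/3)
-N(O(W(-2, -1)), 84) = -(-(2 - (2*(-1) + 2*(-2)²))/3 - ⅓*84) = -(-(2 - (-2 + 2*4))/3 - 28) = -(-(2 - (-2 + 8))/3 - 28) = -(-(2 - 1*6)/3 - 28) = -(-(2 - 6)/3 - 28) = -(-⅓*(-4) - 28) = -(4/3 - 28) = -1*(-80/3) = 80/3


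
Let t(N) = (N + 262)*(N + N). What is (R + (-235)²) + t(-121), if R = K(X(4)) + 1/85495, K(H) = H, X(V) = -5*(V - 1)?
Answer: 1802918561/85495 ≈ 21088.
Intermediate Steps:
X(V) = 5 - 5*V (X(V) = -5*(-1 + V) = 5 - 5*V)
R = -1282424/85495 (R = (5 - 5*4) + 1/85495 = (5 - 20) + 1/85495 = -15 + 1/85495 = -1282424/85495 ≈ -15.000)
t(N) = 2*N*(262 + N) (t(N) = (262 + N)*(2*N) = 2*N*(262 + N))
(R + (-235)²) + t(-121) = (-1282424/85495 + (-235)²) + 2*(-121)*(262 - 121) = (-1282424/85495 + 55225) + 2*(-121)*141 = 4720178951/85495 - 34122 = 1802918561/85495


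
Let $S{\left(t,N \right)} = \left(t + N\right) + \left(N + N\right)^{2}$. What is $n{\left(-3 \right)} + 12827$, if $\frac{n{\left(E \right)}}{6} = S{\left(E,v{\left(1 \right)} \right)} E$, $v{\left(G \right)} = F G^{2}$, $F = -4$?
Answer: $11801$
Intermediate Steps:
$v{\left(G \right)} = - 4 G^{2}$
$S{\left(t,N \right)} = N + t + 4 N^{2}$ ($S{\left(t,N \right)} = \left(N + t\right) + \left(2 N\right)^{2} = \left(N + t\right) + 4 N^{2} = N + t + 4 N^{2}$)
$n{\left(E \right)} = 6 E \left(60 + E\right)$ ($n{\left(E \right)} = 6 \left(- 4 \cdot 1^{2} + E + 4 \left(- 4 \cdot 1^{2}\right)^{2}\right) E = 6 \left(\left(-4\right) 1 + E + 4 \left(\left(-4\right) 1\right)^{2}\right) E = 6 \left(-4 + E + 4 \left(-4\right)^{2}\right) E = 6 \left(-4 + E + 4 \cdot 16\right) E = 6 \left(-4 + E + 64\right) E = 6 \left(60 + E\right) E = 6 E \left(60 + E\right)$)
$n{\left(-3 \right)} + 12827 = 6 \left(-3\right) \left(60 - 3\right) + 12827 = 6 \left(-3\right) 57 + 12827 = -1026 + 12827 = 11801$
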